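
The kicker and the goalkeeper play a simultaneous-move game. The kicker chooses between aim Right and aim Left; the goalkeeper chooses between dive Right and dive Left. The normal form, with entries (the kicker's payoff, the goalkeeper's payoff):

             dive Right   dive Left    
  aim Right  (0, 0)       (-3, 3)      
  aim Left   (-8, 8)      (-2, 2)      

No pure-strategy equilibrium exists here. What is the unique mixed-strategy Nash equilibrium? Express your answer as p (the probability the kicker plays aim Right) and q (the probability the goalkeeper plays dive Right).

p = 2/3, q = 1/9

In a mixed equilibrium the goalkeeper is indifferent between dive Right and dive Left; this condition fixes p.
  the goalkeeper's payoff to dive Right: p·0 + (1−p)·8 = -8p + 8
  the goalkeeper's payoff to dive Left: p·3 + (1−p)·2 = p + 2
  -8p + 8 = p + 2  ⇒  -9p = -6  ⇒  p = 2/3.
Set the kicker's expected payoff from aim Right equal to that from aim Left:
  the kicker's payoff to aim Right: q·0 + (1−q)·(-3) = 3q - 3
  the kicker's payoff to aim Left: q·(-8) + (1−q)·(-2) = -6q - 2
  3q - 3 = -6q - 2  ⇒  9q = 1  ⇒  q = 1/9.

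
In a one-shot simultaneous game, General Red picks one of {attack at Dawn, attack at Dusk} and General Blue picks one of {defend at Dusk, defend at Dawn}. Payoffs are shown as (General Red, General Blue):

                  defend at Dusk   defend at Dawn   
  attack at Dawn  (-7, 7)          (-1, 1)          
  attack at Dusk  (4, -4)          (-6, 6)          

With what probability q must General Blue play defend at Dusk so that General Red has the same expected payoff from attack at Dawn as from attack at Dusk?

q = 5/16

In a mixed equilibrium General Red is indifferent between attack at Dawn and attack at Dusk; this condition fixes q.
  General Red's expected payoff from attack at Dawn: q·(-7) + (1−q)·(-1) = -6q - 1
  General Red's expected payoff from attack at Dusk: q·4 + (1−q)·(-6) = 10q - 6
  -6q - 1 = 10q - 6  ⇒  -16q = -5  ⇒  q = 5/16.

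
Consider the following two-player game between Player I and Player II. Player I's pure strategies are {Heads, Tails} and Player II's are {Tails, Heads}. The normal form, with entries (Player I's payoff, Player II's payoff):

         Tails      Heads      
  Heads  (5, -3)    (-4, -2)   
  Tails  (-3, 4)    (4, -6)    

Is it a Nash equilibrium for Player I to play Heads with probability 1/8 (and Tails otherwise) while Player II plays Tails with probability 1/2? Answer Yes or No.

No

Given Player I's mix p = 1/8, Player II's payoff from Tails is 25/8 but from Heads is -11/2. Player II strictly prefers Tails, so Player II would not mix.
So the proposed profile is not a Nash equilibrium.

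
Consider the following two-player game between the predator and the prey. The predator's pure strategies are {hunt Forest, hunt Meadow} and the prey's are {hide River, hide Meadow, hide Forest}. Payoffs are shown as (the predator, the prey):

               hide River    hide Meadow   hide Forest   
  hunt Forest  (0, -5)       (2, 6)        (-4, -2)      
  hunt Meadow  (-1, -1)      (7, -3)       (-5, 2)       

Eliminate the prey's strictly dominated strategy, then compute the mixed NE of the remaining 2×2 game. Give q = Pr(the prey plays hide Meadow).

The prey's strategy hide River is strictly dominated by hide Forest: -2 > -5 and 2 > -1. Eliminate hide River.
In a mixed equilibrium the predator is indifferent between hunt Forest and hunt Meadow; this condition fixes q.
  the predator's expected payoff from hunt Forest: q·2 + (1−q)·(-4) = 6q - 4
  the predator's expected payoff from hunt Meadow: q·7 + (1−q)·(-5) = 12q - 5
  6q - 4 = 12q - 5  ⇒  -6q = -1  ⇒  q = 1/6.

q = 1/6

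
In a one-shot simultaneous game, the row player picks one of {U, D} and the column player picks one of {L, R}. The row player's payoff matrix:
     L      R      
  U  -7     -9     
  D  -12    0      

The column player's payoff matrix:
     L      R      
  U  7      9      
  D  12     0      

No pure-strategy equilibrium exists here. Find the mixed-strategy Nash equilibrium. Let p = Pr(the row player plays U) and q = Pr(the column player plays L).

p = 6/7, q = 9/14

The column player's indifference between L and R determines the row player's mixing probability p:
  the column player's expected payoff from L: p·7 + (1−p)·12 = -5p + 12
  the column player's expected payoff from R: p·9 + (1−p)·0 = 9p
  -5p + 12 = 9p  ⇒  -14p = -12  ⇒  p = 6/7.
The row player's indifference between U and D determines the column player's mixing probability q:
  the row player's payoff to U: q·(-7) + (1−q)·(-9) = 2q - 9
  the row player's payoff to D: q·(-12) + (1−q)·0 = -12q
  2q - 9 = -12q  ⇒  14q = 9  ⇒  q = 9/14.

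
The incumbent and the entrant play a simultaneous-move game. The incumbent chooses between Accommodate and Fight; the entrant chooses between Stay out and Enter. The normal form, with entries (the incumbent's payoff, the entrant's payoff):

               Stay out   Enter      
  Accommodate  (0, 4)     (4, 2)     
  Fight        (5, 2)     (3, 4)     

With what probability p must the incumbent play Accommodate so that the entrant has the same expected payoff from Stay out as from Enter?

Set the entrant's expected payoff from Stay out equal to that from Enter:
  the entrant's payoff to Stay out: p·4 + (1−p)·2 = 2p + 2
  the entrant's payoff to Enter: p·2 + (1−p)·4 = -2p + 4
  2p + 2 = -2p + 4  ⇒  4p = 2  ⇒  p = 1/2.

p = 1/2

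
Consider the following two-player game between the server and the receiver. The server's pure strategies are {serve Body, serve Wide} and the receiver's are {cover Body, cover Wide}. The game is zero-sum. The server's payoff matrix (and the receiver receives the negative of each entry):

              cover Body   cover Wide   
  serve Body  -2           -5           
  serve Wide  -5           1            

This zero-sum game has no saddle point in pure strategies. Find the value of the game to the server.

v = -3

For the server to be willing to mix, the server must be indifferent between serve Body and serve Wide, which pins down the receiver's mix.
  the server's payoff from serve Body: q·(-2) + (1−q)·(-5) = 3q - 5
  the server's payoff from serve Wide: q·(-5) + (1−q)·1 = -6q + 1
  3q - 5 = -6q + 1  ⇒  9q = 6  ⇒  q = 2/3.
The value is the server's expected payoff against this mix (using serve Body): (2/3)·(-2) + (1/3)·(-5) = -3.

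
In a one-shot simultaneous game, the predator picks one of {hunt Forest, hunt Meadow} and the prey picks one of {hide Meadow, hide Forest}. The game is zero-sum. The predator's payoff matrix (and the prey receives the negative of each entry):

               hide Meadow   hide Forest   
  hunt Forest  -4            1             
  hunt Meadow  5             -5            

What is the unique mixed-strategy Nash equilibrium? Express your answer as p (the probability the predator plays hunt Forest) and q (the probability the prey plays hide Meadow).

p = 2/3, q = 2/5

For the prey to be willing to mix, the prey must be indifferent between hide Meadow and hide Forest, which pins down the predator's mix.
  the prey's payoff to hide Meadow: p·4 + (1−p)·(-5) = 9p - 5
  the prey's payoff to hide Forest: p·(-1) + (1−p)·5 = -6p + 5
  9p - 5 = -6p + 5  ⇒  15p = 10  ⇒  p = 2/3.
The prey's mix must leave the predator indifferent between hunt Forest and hunt Meadow.
  the predator's payoff from hunt Forest: q·(-4) + (1−q)·1 = -5q + 1
  the predator's payoff from hunt Meadow: q·5 + (1−q)·(-5) = 10q - 5
  -5q + 1 = 10q - 5  ⇒  -15q = -6  ⇒  q = 2/5.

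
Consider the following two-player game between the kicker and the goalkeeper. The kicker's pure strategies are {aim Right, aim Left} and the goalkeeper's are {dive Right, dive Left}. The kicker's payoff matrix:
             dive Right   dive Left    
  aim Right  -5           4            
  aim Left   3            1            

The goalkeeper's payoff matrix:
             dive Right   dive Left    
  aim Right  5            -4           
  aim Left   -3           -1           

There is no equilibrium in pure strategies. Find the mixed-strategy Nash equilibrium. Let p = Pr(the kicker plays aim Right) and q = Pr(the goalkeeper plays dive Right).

In a mixed equilibrium the goalkeeper is indifferent between dive Right and dive Left; this condition fixes p.
  the goalkeeper's payoff to dive Right: p·5 + (1−p)·(-3) = 8p - 3
  the goalkeeper's payoff to dive Left: p·(-4) + (1−p)·(-1) = -3p - 1
  8p - 3 = -3p - 1  ⇒  11p = 2  ⇒  p = 2/11.
The kicker's indifference between aim Right and aim Left determines the goalkeeper's mixing probability q:
  the kicker's expected payoff from aim Right: q·(-5) + (1−q)·4 = -9q + 4
  the kicker's expected payoff from aim Left: q·3 + (1−q)·1 = 2q + 1
  -9q + 4 = 2q + 1  ⇒  -11q = -3  ⇒  q = 3/11.

p = 2/11, q = 3/11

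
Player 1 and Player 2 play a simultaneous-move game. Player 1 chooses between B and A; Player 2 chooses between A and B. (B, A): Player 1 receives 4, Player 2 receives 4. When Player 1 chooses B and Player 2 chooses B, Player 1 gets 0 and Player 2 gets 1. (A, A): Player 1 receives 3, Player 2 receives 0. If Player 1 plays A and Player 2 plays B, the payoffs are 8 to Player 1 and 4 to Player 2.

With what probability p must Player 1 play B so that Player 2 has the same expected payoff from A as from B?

Set Player 2's expected payoff from A equal to that from B:
  Player 2's payoff to A: p·4 + (1−p)·0 = 4p
  Player 2's payoff to B: p·1 + (1−p)·4 = -3p + 4
  4p = -3p + 4  ⇒  7p = 4  ⇒  p = 4/7.

p = 4/7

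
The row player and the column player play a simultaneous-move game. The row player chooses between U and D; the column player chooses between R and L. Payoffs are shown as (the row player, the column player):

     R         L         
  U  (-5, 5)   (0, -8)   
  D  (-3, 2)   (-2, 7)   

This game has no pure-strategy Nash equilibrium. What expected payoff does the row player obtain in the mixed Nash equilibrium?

-5/2

Set the row player's expected payoff from U equal to that from D:
  the row player's payoff to U: q·(-5) + (1−q)·0 = -5q
  the row player's payoff to D: q·(-3) + (1−q)·(-2) = -q - 2
  -5q = -q - 2  ⇒  -4q = -2  ⇒  q = 1/2.
At equilibrium the row player is indifferent across rows, so the row player's payoff equals the payoff from U: (1/2)·(-5) + (1/2)·0 = -5/2.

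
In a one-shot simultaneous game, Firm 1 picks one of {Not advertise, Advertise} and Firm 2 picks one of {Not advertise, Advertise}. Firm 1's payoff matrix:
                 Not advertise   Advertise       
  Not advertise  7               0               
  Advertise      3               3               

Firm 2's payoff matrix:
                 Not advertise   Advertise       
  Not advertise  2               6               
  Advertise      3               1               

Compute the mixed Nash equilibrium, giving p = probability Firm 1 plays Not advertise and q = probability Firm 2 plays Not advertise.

p = 1/3, q = 3/7

Set Firm 2's expected payoff from Not advertise equal to that from Advertise:
  Firm 2's payoff to Not advertise: p·2 + (1−p)·3 = -p + 3
  Firm 2's payoff to Advertise: p·6 + (1−p)·1 = 5p + 1
  -p + 3 = 5p + 1  ⇒  -6p = -2  ⇒  p = 1/3.
Firm 1's indifference between Not advertise and Advertise determines Firm 2's mixing probability q:
  Firm 1's payoff to Not advertise: q·7 + (1−q)·0 = 7q
  Firm 1's payoff to Advertise: q·3 + (1−q)·3 = 3
  7q = 3  ⇒  7q = 3  ⇒  q = 3/7.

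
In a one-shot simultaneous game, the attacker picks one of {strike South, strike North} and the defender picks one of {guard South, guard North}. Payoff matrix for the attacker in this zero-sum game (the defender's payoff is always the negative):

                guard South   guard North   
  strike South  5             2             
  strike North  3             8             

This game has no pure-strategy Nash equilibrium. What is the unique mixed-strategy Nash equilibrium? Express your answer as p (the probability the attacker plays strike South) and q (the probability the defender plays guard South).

p = 5/8, q = 3/4

In a mixed equilibrium the defender is indifferent between guard South and guard North; this condition fixes p.
  the defender's payoff to guard South: p·(-5) + (1−p)·(-3) = -2p - 3
  the defender's payoff to guard North: p·(-2) + (1−p)·(-8) = 6p - 8
  -2p - 3 = 6p - 8  ⇒  -8p = -5  ⇒  p = 5/8.
For the attacker to be willing to mix, the attacker must be indifferent between strike South and strike North, which pins down the defender's mix.
  the attacker's payoff from strike South: q·5 + (1−q)·2 = 3q + 2
  the attacker's payoff from strike North: q·3 + (1−q)·8 = -5q + 8
  3q + 2 = -5q + 8  ⇒  8q = 6  ⇒  q = 3/4.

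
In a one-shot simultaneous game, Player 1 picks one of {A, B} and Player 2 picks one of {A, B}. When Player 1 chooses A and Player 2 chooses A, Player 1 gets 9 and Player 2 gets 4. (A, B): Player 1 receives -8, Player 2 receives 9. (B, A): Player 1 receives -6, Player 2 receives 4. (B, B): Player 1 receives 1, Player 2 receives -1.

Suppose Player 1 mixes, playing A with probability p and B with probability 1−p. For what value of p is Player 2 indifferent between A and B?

p = 1/2

Player 1's mix must leave Player 2 indifferent between A and B.
  Player 2's payoff to A: p·4 + (1−p)·4 = 4
  Player 2's payoff to B: p·9 + (1−p)·(-1) = 10p - 1
  4 = 10p - 1  ⇒  -10p = -5  ⇒  p = 1/2.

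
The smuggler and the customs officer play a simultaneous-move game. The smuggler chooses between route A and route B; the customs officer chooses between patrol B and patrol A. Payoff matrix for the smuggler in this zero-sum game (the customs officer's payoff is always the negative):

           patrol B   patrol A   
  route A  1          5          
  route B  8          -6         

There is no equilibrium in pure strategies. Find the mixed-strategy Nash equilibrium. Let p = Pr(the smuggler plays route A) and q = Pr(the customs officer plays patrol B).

The smuggler's mix must leave the customs officer indifferent between patrol B and patrol A.
  the customs officer's payoff from patrol B: p·(-1) + (1−p)·(-8) = 7p - 8
  the customs officer's payoff from patrol A: p·(-5) + (1−p)·6 = -11p + 6
  7p - 8 = -11p + 6  ⇒  18p = 14  ⇒  p = 7/9.
The customs officer's mix must leave the smuggler indifferent between route A and route B.
  the smuggler's expected payoff from route A: q·1 + (1−q)·5 = -4q + 5
  the smuggler's expected payoff from route B: q·8 + (1−q)·(-6) = 14q - 6
  -4q + 5 = 14q - 6  ⇒  -18q = -11  ⇒  q = 11/18.

p = 7/9, q = 11/18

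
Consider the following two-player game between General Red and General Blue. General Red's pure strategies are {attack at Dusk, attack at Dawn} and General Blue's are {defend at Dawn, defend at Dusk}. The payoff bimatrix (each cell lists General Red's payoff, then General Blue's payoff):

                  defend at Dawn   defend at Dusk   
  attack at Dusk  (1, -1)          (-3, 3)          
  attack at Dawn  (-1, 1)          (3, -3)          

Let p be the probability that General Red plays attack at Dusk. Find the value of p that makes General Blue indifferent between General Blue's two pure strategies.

For General Blue to be willing to mix, General Blue must be indifferent between defend at Dawn and defend at Dusk, which pins down General Red's mix.
  General Blue's expected payoff from defend at Dawn: p·(-1) + (1−p)·1 = -2p + 1
  General Blue's expected payoff from defend at Dusk: p·3 + (1−p)·(-3) = 6p - 3
  -2p + 1 = 6p - 3  ⇒  -8p = -4  ⇒  p = 1/2.

p = 1/2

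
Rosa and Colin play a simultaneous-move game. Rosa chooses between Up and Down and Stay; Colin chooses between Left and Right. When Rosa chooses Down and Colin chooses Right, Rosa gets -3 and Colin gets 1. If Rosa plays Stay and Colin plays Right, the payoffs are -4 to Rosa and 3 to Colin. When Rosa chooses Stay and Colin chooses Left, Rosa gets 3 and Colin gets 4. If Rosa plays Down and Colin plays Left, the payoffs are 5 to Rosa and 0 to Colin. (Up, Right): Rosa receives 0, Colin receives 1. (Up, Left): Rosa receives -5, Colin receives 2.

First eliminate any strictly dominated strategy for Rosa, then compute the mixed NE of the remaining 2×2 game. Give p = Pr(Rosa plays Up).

Rosa's strategy Stay is strictly dominated by Down: 5 > 3 and -3 > -4. Eliminate Stay.
In a mixed equilibrium Colin is indifferent between Left and Right; this condition fixes p.
  Colin's payoff to Left: p·2 + (1−p)·0 = 2p
  Colin's payoff to Right: p·1 + (1−p)·1 = 1
  2p = 1  ⇒  2p = 1  ⇒  p = 1/2.

p = 1/2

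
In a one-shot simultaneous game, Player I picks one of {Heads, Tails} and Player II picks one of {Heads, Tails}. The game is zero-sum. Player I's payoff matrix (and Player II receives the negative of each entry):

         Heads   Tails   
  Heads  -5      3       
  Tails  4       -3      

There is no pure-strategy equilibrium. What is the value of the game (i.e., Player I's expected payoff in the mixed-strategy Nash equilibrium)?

Player I's indifference between Heads and Tails determines Player II's mixing probability q:
  Player I's payoff from Heads: q·(-5) + (1−q)·3 = -8q + 3
  Player I's payoff from Tails: q·4 + (1−q)·(-3) = 7q - 3
  -8q + 3 = 7q - 3  ⇒  -15q = -6  ⇒  q = 2/5.
The value is Player I's expected payoff against this mix (using Heads): (2/5)·(-5) + (3/5)·3 = -1/5.

v = -1/5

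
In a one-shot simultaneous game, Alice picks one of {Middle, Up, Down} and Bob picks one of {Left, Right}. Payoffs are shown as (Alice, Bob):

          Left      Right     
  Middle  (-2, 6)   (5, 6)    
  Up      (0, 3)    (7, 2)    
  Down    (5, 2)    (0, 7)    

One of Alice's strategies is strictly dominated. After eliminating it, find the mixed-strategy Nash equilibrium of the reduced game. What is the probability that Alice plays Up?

Alice's strategy Middle is strictly dominated by Up: 0 > -2 and 7 > 5. Eliminate Middle.
In a mixed equilibrium Bob is indifferent between Left and Right; this condition fixes p.
  Bob's payoff from Left: p·3 + (1−p)·2 = p + 2
  Bob's payoff from Right: p·2 + (1−p)·7 = -5p + 7
  p + 2 = -5p + 7  ⇒  6p = 5  ⇒  p = 5/6.

p = 5/6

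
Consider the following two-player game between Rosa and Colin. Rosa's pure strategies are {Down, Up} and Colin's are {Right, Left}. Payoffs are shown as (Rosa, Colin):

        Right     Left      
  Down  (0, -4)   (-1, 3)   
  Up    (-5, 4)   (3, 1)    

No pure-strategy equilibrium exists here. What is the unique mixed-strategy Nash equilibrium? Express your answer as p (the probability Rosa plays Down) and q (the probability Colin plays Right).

Set Colin's expected payoff from Right equal to that from Left:
  Colin's expected payoff from Right: p·(-4) + (1−p)·4 = -8p + 4
  Colin's expected payoff from Left: p·3 + (1−p)·1 = 2p + 1
  -8p + 4 = 2p + 1  ⇒  -10p = -3  ⇒  p = 3/10.
In a mixed equilibrium Rosa is indifferent between Down and Up; this condition fixes q.
  Rosa's payoff to Down: q·0 + (1−q)·(-1) = q - 1
  Rosa's payoff to Up: q·(-5) + (1−q)·3 = -8q + 3
  q - 1 = -8q + 3  ⇒  9q = 4  ⇒  q = 4/9.

p = 3/10, q = 4/9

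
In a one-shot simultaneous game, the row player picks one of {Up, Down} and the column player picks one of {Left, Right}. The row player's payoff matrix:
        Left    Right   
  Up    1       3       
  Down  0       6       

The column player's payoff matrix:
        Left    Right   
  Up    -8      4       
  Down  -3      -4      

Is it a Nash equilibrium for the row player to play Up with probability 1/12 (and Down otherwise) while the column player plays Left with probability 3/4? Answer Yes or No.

No

Given the row player's mix p = 1/12, the column player's payoff from Left is -41/12 but from Right is -10/3. The column player strictly prefers Right, so the column player would not mix.
So the proposed profile is not a Nash equilibrium.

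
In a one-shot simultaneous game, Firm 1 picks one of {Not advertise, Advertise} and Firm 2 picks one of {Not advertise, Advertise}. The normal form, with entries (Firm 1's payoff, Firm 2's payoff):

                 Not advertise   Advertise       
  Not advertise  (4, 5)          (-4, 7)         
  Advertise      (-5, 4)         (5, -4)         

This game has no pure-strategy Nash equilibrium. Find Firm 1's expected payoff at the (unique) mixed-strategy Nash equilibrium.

Firm 2's mix must leave Firm 1 indifferent between Not advertise and Advertise.
  Firm 1's payoff to Not advertise: q·4 + (1−q)·(-4) = 8q - 4
  Firm 1's payoff to Advertise: q·(-5) + (1−q)·5 = -10q + 5
  8q - 4 = -10q + 5  ⇒  18q = 9  ⇒  q = 1/2.
At equilibrium Firm 1 is indifferent across rows, so Firm 1's payoff equals the payoff from Not advertise: (1/2)·4 + (1/2)·(-4) = 0.

0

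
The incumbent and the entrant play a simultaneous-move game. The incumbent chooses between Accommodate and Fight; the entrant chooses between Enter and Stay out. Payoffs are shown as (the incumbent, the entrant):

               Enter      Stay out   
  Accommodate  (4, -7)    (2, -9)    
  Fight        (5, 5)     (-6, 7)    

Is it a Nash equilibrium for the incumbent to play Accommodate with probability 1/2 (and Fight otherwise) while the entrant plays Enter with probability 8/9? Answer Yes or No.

Check the entrant's indifference given the incumbent's mix p = 1/2:
  payoff from Enter = -1; payoff from Stay out = -1 — equal.
Check the incumbent's indifference given the entrant's mix q = 8/9:
  payoff from Accommodate = 34/9; payoff from Fight = 34/9 — equal.
Both players are indifferent, so neither can profitably deviate.

Yes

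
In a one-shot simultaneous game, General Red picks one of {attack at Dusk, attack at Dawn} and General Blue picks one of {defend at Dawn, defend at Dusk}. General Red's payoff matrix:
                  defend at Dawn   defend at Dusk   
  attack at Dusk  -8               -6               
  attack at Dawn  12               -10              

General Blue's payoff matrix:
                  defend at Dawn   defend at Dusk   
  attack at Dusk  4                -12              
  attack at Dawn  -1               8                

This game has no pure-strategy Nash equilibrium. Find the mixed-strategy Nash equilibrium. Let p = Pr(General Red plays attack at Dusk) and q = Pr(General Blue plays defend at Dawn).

General Red's mix must leave General Blue indifferent between defend at Dawn and defend at Dusk.
  General Blue's payoff from defend at Dawn: p·4 + (1−p)·(-1) = 5p - 1
  General Blue's payoff from defend at Dusk: p·(-12) + (1−p)·8 = -20p + 8
  5p - 1 = -20p + 8  ⇒  25p = 9  ⇒  p = 9/25.
General Blue's mix must leave General Red indifferent between attack at Dusk and attack at Dawn.
  General Red's expected payoff from attack at Dusk: q·(-8) + (1−q)·(-6) = -2q - 6
  General Red's expected payoff from attack at Dawn: q·12 + (1−q)·(-10) = 22q - 10
  -2q - 6 = 22q - 10  ⇒  -24q = -4  ⇒  q = 1/6.

p = 9/25, q = 1/6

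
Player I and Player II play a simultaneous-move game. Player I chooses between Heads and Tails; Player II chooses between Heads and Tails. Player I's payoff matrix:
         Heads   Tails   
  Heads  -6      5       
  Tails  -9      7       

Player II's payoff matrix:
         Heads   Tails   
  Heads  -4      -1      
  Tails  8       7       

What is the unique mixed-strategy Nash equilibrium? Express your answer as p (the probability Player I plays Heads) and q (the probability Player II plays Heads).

Player I's mix must leave Player II indifferent between Heads and Tails.
  Player II's expected payoff from Heads: p·(-4) + (1−p)·8 = -12p + 8
  Player II's expected payoff from Tails: p·(-1) + (1−p)·7 = -8p + 7
  -12p + 8 = -8p + 7  ⇒  -4p = -1  ⇒  p = 1/4.
In a mixed equilibrium Player I is indifferent between Heads and Tails; this condition fixes q.
  Player I's expected payoff from Heads: q·(-6) + (1−q)·5 = -11q + 5
  Player I's expected payoff from Tails: q·(-9) + (1−q)·7 = -16q + 7
  -11q + 5 = -16q + 7  ⇒  5q = 2  ⇒  q = 2/5.

p = 1/4, q = 2/5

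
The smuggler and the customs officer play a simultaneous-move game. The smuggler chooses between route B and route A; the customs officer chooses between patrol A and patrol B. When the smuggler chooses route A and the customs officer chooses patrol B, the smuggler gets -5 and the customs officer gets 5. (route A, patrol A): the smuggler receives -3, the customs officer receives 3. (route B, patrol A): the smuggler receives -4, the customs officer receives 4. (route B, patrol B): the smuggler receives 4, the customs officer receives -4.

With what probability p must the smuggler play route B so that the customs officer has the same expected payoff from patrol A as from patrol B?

p = 1/5

Set the customs officer's expected payoff from patrol A equal to that from patrol B:
  the customs officer's payoff from patrol A: p·4 + (1−p)·3 = p + 3
  the customs officer's payoff from patrol B: p·(-4) + (1−p)·5 = -9p + 5
  p + 3 = -9p + 5  ⇒  10p = 2  ⇒  p = 1/5.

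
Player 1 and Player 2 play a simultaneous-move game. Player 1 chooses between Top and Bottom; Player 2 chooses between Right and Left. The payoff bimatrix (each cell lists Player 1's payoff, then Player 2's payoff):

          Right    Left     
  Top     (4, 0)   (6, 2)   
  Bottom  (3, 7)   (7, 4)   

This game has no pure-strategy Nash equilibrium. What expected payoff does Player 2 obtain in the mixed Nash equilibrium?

14/5

For Player 2 to be willing to mix, Player 2 must be indifferent between Right and Left, which pins down Player 1's mix.
  Player 2's expected payoff from Right: p·0 + (1−p)·7 = -7p + 7
  Player 2's expected payoff from Left: p·2 + (1−p)·4 = -2p + 4
  -7p + 7 = -2p + 4  ⇒  -5p = -3  ⇒  p = 3/5.
At equilibrium Player 2 is indifferent across columns, so Player 2's payoff equals the payoff from Right: (3/5)·0 + (2/5)·7 = 14/5.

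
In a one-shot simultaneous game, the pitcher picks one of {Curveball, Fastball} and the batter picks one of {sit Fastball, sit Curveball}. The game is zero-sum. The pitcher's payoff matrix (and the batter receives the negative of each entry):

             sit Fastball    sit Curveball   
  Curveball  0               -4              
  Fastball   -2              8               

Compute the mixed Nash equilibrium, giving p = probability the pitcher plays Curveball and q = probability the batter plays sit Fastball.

p = 5/7, q = 6/7

The pitcher's mix must leave the batter indifferent between sit Fastball and sit Curveball.
  the batter's expected payoff from sit Fastball: p·0 + (1−p)·2 = -2p + 2
  the batter's expected payoff from sit Curveball: p·4 + (1−p)·(-8) = 12p - 8
  -2p + 2 = 12p - 8  ⇒  -14p = -10  ⇒  p = 5/7.
The pitcher's indifference between Curveball and Fastball determines the batter's mixing probability q:
  the pitcher's expected payoff from Curveball: q·0 + (1−q)·(-4) = 4q - 4
  the pitcher's expected payoff from Fastball: q·(-2) + (1−q)·8 = -10q + 8
  4q - 4 = -10q + 8  ⇒  14q = 12  ⇒  q = 6/7.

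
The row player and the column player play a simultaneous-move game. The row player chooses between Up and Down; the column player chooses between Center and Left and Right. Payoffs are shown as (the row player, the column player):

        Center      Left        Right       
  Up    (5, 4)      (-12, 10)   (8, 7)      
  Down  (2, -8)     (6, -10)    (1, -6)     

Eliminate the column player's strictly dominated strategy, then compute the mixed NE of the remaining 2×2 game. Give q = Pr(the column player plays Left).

q = 7/25

The column player's strategy Center is strictly dominated by Right: 7 > 4 and -6 > -8. Eliminate Center.
In a mixed equilibrium the row player is indifferent between Up and Down; this condition fixes q.
  the row player's payoff to Up: q·(-12) + (1−q)·8 = -20q + 8
  the row player's payoff to Down: q·6 + (1−q)·1 = 5q + 1
  -20q + 8 = 5q + 1  ⇒  -25q = -7  ⇒  q = 7/25.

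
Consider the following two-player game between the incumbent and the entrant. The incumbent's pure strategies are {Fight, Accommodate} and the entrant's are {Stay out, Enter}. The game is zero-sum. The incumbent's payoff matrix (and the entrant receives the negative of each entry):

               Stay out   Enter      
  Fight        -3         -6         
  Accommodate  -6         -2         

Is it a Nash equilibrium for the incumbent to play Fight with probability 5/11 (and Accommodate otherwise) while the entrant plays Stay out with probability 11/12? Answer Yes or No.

Given the incumbent's mix p = 5/11, the entrant's payoff from Stay out is 51/11 but from Enter is 42/11. The entrant strictly prefers Stay out, so the entrant would not mix.
So the proposed profile is not a Nash equilibrium.

No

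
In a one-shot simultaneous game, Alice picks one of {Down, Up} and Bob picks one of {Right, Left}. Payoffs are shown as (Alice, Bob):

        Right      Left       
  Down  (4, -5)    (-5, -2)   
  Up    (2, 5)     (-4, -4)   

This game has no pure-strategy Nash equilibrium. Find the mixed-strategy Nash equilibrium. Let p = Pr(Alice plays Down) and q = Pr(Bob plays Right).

p = 3/4, q = 1/3

In a mixed equilibrium Bob is indifferent between Right and Left; this condition fixes p.
  Bob's payoff from Right: p·(-5) + (1−p)·5 = -10p + 5
  Bob's payoff from Left: p·(-2) + (1−p)·(-4) = 2p - 4
  -10p + 5 = 2p - 4  ⇒  -12p = -9  ⇒  p = 3/4.
In a mixed equilibrium Alice is indifferent between Down and Up; this condition fixes q.
  Alice's payoff to Down: q·4 + (1−q)·(-5) = 9q - 5
  Alice's payoff to Up: q·2 + (1−q)·(-4) = 6q - 4
  9q - 5 = 6q - 4  ⇒  3q = 1  ⇒  q = 1/3.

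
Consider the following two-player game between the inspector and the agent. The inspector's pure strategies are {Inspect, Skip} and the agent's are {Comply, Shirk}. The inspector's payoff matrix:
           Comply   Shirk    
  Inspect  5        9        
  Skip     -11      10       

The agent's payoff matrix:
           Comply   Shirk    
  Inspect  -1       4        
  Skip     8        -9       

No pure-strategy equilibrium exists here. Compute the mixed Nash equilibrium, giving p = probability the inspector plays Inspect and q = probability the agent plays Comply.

p = 17/22, q = 1/17

Set the agent's expected payoff from Comply equal to that from Shirk:
  the agent's payoff from Comply: p·(-1) + (1−p)·8 = -9p + 8
  the agent's payoff from Shirk: p·4 + (1−p)·(-9) = 13p - 9
  -9p + 8 = 13p - 9  ⇒  -22p = -17  ⇒  p = 17/22.
The agent's mix must leave the inspector indifferent between Inspect and Skip.
  the inspector's payoff to Inspect: q·5 + (1−q)·9 = -4q + 9
  the inspector's payoff to Skip: q·(-11) + (1−q)·10 = -21q + 10
  -4q + 9 = -21q + 10  ⇒  17q = 1  ⇒  q = 1/17.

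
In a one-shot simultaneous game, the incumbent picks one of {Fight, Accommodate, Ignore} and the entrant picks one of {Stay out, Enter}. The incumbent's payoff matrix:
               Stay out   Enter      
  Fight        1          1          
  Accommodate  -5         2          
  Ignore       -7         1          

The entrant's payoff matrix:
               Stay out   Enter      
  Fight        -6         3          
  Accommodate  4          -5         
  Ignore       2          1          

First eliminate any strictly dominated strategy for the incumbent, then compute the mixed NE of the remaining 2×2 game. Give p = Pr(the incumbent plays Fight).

p = 1/2

The incumbent's strategy Ignore is strictly dominated by Accommodate: -5 > -7 and 2 > 1. Eliminate Ignore.
Set the entrant's expected payoff from Stay out equal to that from Enter:
  the entrant's payoff from Stay out: p·(-6) + (1−p)·4 = -10p + 4
  the entrant's payoff from Enter: p·3 + (1−p)·(-5) = 8p - 5
  -10p + 4 = 8p - 5  ⇒  -18p = -9  ⇒  p = 1/2.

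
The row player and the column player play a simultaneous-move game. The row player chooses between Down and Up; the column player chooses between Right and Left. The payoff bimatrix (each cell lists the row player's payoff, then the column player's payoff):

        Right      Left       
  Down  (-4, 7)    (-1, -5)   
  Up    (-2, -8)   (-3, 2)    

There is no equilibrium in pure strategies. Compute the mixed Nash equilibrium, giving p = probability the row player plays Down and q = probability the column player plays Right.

p = 5/11, q = 1/2

Set the column player's expected payoff from Right equal to that from Left:
  the column player's payoff from Right: p·7 + (1−p)·(-8) = 15p - 8
  the column player's payoff from Left: p·(-5) + (1−p)·2 = -7p + 2
  15p - 8 = -7p + 2  ⇒  22p = 10  ⇒  p = 5/11.
The column player's mix must leave the row player indifferent between Down and Up.
  the row player's expected payoff from Down: q·(-4) + (1−q)·(-1) = -3q - 1
  the row player's expected payoff from Up: q·(-2) + (1−q)·(-3) = q - 3
  -3q - 1 = q - 3  ⇒  -4q = -2  ⇒  q = 1/2.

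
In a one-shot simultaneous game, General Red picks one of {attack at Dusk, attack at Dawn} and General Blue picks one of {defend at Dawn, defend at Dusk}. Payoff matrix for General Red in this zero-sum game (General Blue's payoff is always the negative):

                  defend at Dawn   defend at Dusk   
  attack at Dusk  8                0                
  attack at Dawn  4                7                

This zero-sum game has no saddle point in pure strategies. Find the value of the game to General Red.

Set General Red's expected payoff from attack at Dusk equal to that from attack at Dawn:
  General Red's payoff from attack at Dusk: q·8 + (1−q)·0 = 8q
  General Red's payoff from attack at Dawn: q·4 + (1−q)·7 = -3q + 7
  8q = -3q + 7  ⇒  11q = 7  ⇒  q = 7/11.
The value is General Red's expected payoff against this mix (using attack at Dusk): (7/11)·8 + (4/11)·0 = 56/11.

v = 56/11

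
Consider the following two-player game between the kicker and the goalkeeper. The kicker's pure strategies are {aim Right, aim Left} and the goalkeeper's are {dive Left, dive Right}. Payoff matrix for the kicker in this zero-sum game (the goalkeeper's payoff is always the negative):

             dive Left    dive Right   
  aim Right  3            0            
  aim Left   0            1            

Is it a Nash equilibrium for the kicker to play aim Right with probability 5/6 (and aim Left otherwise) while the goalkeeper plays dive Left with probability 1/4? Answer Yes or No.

Given the kicker's mix p = 5/6, the goalkeeper's payoff from dive Left is -5/2 but from dive Right is -1/6. The goalkeeper strictly prefers dive Right, so the goalkeeper would not mix.
So the proposed profile is not a Nash equilibrium.

No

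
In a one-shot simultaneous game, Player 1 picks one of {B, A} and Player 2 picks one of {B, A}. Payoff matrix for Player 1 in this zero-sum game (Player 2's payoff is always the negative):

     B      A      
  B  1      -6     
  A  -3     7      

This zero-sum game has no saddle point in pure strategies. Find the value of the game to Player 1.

For Player 1 to be willing to mix, Player 1 must be indifferent between B and A, which pins down Player 2's mix.
  Player 1's payoff from B: q·1 + (1−q)·(-6) = 7q - 6
  Player 1's payoff from A: q·(-3) + (1−q)·7 = -10q + 7
  7q - 6 = -10q + 7  ⇒  17q = 13  ⇒  q = 13/17.
The value is Player 1's expected payoff against this mix (using B): (13/17)·1 + (4/17)·(-6) = -11/17.

v = -11/17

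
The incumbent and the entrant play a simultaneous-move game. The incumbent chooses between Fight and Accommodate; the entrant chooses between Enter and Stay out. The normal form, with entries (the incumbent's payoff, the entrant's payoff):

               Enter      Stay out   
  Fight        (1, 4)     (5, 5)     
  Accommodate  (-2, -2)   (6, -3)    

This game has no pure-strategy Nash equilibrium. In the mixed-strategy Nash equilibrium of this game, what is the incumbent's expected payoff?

4

In a mixed equilibrium the incumbent is indifferent between Fight and Accommodate; this condition fixes q.
  the incumbent's expected payoff from Fight: q·1 + (1−q)·5 = -4q + 5
  the incumbent's expected payoff from Accommodate: q·(-2) + (1−q)·6 = -8q + 6
  -4q + 5 = -8q + 6  ⇒  4q = 1  ⇒  q = 1/4.
At equilibrium the incumbent is indifferent across rows, so the incumbent's payoff equals the payoff from Fight: (1/4)·1 + (3/4)·5 = 4.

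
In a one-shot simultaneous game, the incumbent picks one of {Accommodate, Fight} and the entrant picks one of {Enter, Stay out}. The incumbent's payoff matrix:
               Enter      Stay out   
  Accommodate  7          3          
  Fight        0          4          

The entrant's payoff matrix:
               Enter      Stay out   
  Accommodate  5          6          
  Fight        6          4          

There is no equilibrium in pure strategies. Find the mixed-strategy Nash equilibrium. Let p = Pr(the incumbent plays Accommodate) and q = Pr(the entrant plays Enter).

The incumbent's mix must leave the entrant indifferent between Enter and Stay out.
  the entrant's expected payoff from Enter: p·5 + (1−p)·6 = -p + 6
  the entrant's expected payoff from Stay out: p·6 + (1−p)·4 = 2p + 4
  -p + 6 = 2p + 4  ⇒  -3p = -2  ⇒  p = 2/3.
For the incumbent to be willing to mix, the incumbent must be indifferent between Accommodate and Fight, which pins down the entrant's mix.
  the incumbent's payoff to Accommodate: q·7 + (1−q)·3 = 4q + 3
  the incumbent's payoff to Fight: q·0 + (1−q)·4 = -4q + 4
  4q + 3 = -4q + 4  ⇒  8q = 1  ⇒  q = 1/8.

p = 2/3, q = 1/8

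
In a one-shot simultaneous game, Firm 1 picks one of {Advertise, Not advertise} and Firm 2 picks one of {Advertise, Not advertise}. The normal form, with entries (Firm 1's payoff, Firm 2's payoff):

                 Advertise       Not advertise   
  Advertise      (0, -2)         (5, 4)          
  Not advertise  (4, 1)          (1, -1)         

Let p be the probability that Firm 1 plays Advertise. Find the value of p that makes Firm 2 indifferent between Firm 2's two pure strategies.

Firm 2's indifference between Advertise and Not advertise determines Firm 1's mixing probability p:
  Firm 2's expected payoff from Advertise: p·(-2) + (1−p)·1 = -3p + 1
  Firm 2's expected payoff from Not advertise: p·4 + (1−p)·(-1) = 5p - 1
  -3p + 1 = 5p - 1  ⇒  -8p = -2  ⇒  p = 1/4.

p = 1/4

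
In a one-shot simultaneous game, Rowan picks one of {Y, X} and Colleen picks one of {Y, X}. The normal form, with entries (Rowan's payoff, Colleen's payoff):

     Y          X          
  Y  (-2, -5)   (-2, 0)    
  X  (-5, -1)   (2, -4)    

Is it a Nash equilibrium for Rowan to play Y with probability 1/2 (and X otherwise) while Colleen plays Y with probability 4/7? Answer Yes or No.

Given Rowan's mix p = 1/2, Colleen's payoff from Y is -3 but from X is -2. Colleen strictly prefers X, so Colleen would not mix.
So the proposed profile is not a Nash equilibrium.

No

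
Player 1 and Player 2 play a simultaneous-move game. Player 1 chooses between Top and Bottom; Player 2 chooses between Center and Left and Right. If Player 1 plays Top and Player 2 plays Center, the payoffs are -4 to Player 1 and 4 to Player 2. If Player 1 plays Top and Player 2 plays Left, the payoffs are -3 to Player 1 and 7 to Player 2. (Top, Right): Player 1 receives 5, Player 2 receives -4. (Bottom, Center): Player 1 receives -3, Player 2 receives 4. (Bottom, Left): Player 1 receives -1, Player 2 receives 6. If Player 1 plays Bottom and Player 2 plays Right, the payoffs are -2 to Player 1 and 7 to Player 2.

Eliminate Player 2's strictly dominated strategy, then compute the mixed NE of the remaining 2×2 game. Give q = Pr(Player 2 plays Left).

Player 2's strategy Center is strictly dominated by Left: 7 > 4 and 6 > 4. Eliminate Center.
Player 2's mix must leave Player 1 indifferent between Top and Bottom.
  Player 1's payoff from Top: q·(-3) + (1−q)·5 = -8q + 5
  Player 1's payoff from Bottom: q·(-1) + (1−q)·(-2) = q - 2
  -8q + 5 = q - 2  ⇒  -9q = -7  ⇒  q = 7/9.

q = 7/9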